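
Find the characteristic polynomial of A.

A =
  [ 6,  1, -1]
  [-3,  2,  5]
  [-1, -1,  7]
x^3 - 15*x^2 + 75*x - 125

Expanding det(x·I − A) (e.g. by cofactor expansion or by noting that A is similar to its Jordan form J, which has the same characteristic polynomial as A) gives
  χ_A(x) = x^3 - 15*x^2 + 75*x - 125
which factors as (x - 5)^3. The eigenvalues (with algebraic multiplicities) are λ = 5 with multiplicity 3.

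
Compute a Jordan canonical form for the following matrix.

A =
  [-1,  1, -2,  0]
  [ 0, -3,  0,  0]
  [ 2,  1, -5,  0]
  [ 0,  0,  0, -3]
J_2(-3) ⊕ J_1(-3) ⊕ J_1(-3)

The characteristic polynomial is
  det(x·I − A) = x^4 + 12*x^3 + 54*x^2 + 108*x + 81 = (x + 3)^4

Eigenvalues and multiplicities (the geometric multiplicity of λ is n − rank(A − λI), which equals the number of Jordan blocks for λ):
  λ = -3: algebraic multiplicity = 4, geometric multiplicity = 3

Determining the block sizes for each eigenvalue:
  λ = -3: 3 blocks summing to 4 forces exactly one block of size 2 and the rest size 1 → block sizes [2, 1, 1]

Assembling the blocks gives a Jordan form
J =
  [-3,  1,  0,  0]
  [ 0, -3,  0,  0]
  [ 0,  0, -3,  0]
  [ 0,  0,  0, -3]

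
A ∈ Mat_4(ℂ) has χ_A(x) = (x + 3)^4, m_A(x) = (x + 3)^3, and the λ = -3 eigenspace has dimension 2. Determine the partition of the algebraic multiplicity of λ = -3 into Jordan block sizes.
Block sizes for λ = -3: [3, 1]

Step 1 — from the characteristic polynomial, algebraic multiplicity of λ = -3 is 4. From dim ker(A − (-3)·I) = 2, there are exactly 2 Jordan blocks for λ = -3.
Step 2 — from the minimal polynomial, the factor (x + 3)^3 tells us the largest block for λ = -3 has size 3.
Step 3 — with total size 4, 2 blocks, and largest block 3, the block sizes (in nonincreasing order) are [3, 1].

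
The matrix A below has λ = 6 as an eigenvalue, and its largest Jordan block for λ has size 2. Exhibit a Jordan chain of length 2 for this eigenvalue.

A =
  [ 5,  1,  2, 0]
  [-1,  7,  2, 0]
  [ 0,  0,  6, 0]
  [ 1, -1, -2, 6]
A Jordan chain for λ = 6 of length 2:
v_1 = (-1, -1, 0, 1)ᵀ
v_2 = (1, 0, 0, 0)ᵀ

Let N = A − (6)·I. We want v_2 with N^2 v_2 = 0 but N^1 v_2 ≠ 0; then v_{j-1} := N · v_j for j = 2, …, 2.

Pick v_2 = (1, 0, 0, 0)ᵀ.
Then v_1 = N · v_2 = (-1, -1, 0, 1)ᵀ.

Sanity check: (A − (6)·I) v_1 = (0, 0, 0, 0)ᵀ = 0. ✓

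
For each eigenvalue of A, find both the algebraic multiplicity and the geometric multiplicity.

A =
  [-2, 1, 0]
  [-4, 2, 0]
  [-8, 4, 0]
λ = 0: alg = 3, geom = 2

Step 1 — factor the characteristic polynomial to read off the algebraic multiplicities:
  χ_A(x) = x^3

Step 2 — compute geometric multiplicities via the rank-nullity identity g(λ) = n − rank(A − λI):
  rank(A − (0)·I) = 1, so dim ker(A − (0)·I) = n − 1 = 2

Summary:
  λ = 0: algebraic multiplicity = 3, geometric multiplicity = 2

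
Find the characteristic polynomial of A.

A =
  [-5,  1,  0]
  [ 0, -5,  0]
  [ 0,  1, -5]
x^3 + 15*x^2 + 75*x + 125

Expanding det(x·I − A) (e.g. by cofactor expansion or by noting that A is similar to its Jordan form J, which has the same characteristic polynomial as A) gives
  χ_A(x) = x^3 + 15*x^2 + 75*x + 125
which factors as (x + 5)^3. The eigenvalues (with algebraic multiplicities) are λ = -5 with multiplicity 3.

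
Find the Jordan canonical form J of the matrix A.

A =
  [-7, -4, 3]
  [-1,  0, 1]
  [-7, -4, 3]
J_1(-4) ⊕ J_2(0)

The characteristic polynomial is
  det(x·I − A) = x^3 + 4*x^2 = x^2*(x + 4)

Eigenvalues and multiplicities (the geometric multiplicity of λ is n − rank(A − λI), which equals the number of Jordan blocks for λ):
  λ = -4: algebraic multiplicity = 1, geometric multiplicity = 1
  λ = 0: algebraic multiplicity = 2, geometric multiplicity = 1

Determining the block sizes for each eigenvalue:
  λ = -4: one block (gm = 1), so the single block has size am = 1 → block sizes [1]
  λ = 0: one block (gm = 1), so the single block has size am = 2 → block sizes [2]

Assembling the blocks gives a Jordan form
J =
  [-4, 0, 0]
  [ 0, 0, 1]
  [ 0, 0, 0]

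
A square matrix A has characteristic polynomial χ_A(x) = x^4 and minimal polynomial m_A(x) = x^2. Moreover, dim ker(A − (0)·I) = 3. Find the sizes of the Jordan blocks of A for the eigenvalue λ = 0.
Block sizes for λ = 0: [2, 1, 1]

Step 1 — from the characteristic polynomial, algebraic multiplicity of λ = 0 is 4. From dim ker(A − (0)·I) = 3, there are exactly 3 Jordan blocks for λ = 0.
Step 2 — from the minimal polynomial, the factor (x − 0)^2 tells us the largest block for λ = 0 has size 2.
Step 3 — with total size 4, 3 blocks, and largest block 2, the block sizes (in nonincreasing order) are [2, 1, 1].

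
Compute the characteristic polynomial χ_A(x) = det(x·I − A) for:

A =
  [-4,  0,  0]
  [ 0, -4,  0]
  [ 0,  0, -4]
x^3 + 12*x^2 + 48*x + 64

Expanding det(x·I − A) (e.g. by cofactor expansion or by noting that A is similar to its Jordan form J, which has the same characteristic polynomial as A) gives
  χ_A(x) = x^3 + 12*x^2 + 48*x + 64
which factors as (x + 4)^3. The eigenvalues (with algebraic multiplicities) are λ = -4 with multiplicity 3.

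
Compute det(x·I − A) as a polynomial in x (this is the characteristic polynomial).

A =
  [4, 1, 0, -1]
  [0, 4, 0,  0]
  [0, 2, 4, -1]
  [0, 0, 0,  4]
x^4 - 16*x^3 + 96*x^2 - 256*x + 256

Expanding det(x·I − A) (e.g. by cofactor expansion or by noting that A is similar to its Jordan form J, which has the same characteristic polynomial as A) gives
  χ_A(x) = x^4 - 16*x^3 + 96*x^2 - 256*x + 256
which factors as (x - 4)^4. The eigenvalues (with algebraic multiplicities) are λ = 4 with multiplicity 4.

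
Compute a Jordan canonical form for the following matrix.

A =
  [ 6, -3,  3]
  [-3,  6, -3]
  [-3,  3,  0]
J_1(3) ⊕ J_1(3) ⊕ J_1(6)

The characteristic polynomial is
  det(x·I − A) = x^3 - 12*x^2 + 45*x - 54 = (x - 6)*(x - 3)^2

Eigenvalues and multiplicities (the geometric multiplicity of λ is n − rank(A − λI), which equals the number of Jordan blocks for λ):
  λ = 3: algebraic multiplicity = 2, geometric multiplicity = 2
  λ = 6: algebraic multiplicity = 1, geometric multiplicity = 1

Determining the block sizes for each eigenvalue:
  λ = 3: gm = am = 2, so every block has size 1 → block sizes [1, 1]
  λ = 6: one block (gm = 1), so the single block has size am = 1 → block sizes [1]

Assembling the blocks gives a Jordan form
J =
  [3, 0, 0]
  [0, 3, 0]
  [0, 0, 6]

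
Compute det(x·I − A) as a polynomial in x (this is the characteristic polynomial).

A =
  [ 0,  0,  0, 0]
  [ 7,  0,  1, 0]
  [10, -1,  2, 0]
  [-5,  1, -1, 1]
x^4 - 3*x^3 + 3*x^2 - x

Expanding det(x·I − A) (e.g. by cofactor expansion or by noting that A is similar to its Jordan form J, which has the same characteristic polynomial as A) gives
  χ_A(x) = x^4 - 3*x^3 + 3*x^2 - x
which factors as x*(x - 1)^3. The eigenvalues (with algebraic multiplicities) are λ = 0 with multiplicity 1, λ = 1 with multiplicity 3.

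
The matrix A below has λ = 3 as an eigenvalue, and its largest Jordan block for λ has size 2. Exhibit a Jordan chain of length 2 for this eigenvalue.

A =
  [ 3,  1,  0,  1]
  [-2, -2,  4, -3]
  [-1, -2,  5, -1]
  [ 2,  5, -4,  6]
A Jordan chain for λ = 3 of length 2:
v_1 = (0, -2, -1, 2)ᵀ
v_2 = (1, 0, 0, 0)ᵀ

Let N = A − (3)·I. We want v_2 with N^2 v_2 = 0 but N^1 v_2 ≠ 0; then v_{j-1} := N · v_j for j = 2, …, 2.

Pick v_2 = (1, 0, 0, 0)ᵀ.
Then v_1 = N · v_2 = (0, -2, -1, 2)ᵀ.

Sanity check: (A − (3)·I) v_1 = (0, 0, 0, 0)ᵀ = 0. ✓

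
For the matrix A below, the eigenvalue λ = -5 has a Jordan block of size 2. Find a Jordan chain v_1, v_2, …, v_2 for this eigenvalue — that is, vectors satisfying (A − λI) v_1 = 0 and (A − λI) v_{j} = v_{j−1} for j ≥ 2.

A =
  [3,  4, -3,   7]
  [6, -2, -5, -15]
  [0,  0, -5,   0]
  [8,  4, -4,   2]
A Jordan chain for λ = -5 of length 2:
v_1 = (2, -4, 0, 0)ᵀ
v_2 = (1, 0, 2, 0)ᵀ

Let N = A − (-5)·I. We want v_2 with N^2 v_2 = 0 but N^1 v_2 ≠ 0; then v_{j-1} := N · v_j for j = 2, …, 2.

Pick v_2 = (1, 0, 2, 0)ᵀ.
Then v_1 = N · v_2 = (2, -4, 0, 0)ᵀ.

Sanity check: (A − (-5)·I) v_1 = (0, 0, 0, 0)ᵀ = 0. ✓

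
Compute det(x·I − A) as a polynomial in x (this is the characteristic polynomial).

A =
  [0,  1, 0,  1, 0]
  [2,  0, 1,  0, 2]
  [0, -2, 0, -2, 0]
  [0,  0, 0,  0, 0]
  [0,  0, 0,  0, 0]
x^5

Expanding det(x·I − A) (e.g. by cofactor expansion or by noting that A is similar to its Jordan form J, which has the same characteristic polynomial as A) gives
  χ_A(x) = x^5
which factors as x^5. The eigenvalues (with algebraic multiplicities) are λ = 0 with multiplicity 5.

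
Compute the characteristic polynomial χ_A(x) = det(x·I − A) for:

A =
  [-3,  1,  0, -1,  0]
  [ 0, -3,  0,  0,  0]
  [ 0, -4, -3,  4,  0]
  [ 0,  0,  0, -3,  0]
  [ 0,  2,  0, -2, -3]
x^5 + 15*x^4 + 90*x^3 + 270*x^2 + 405*x + 243

Expanding det(x·I − A) (e.g. by cofactor expansion or by noting that A is similar to its Jordan form J, which has the same characteristic polynomial as A) gives
  χ_A(x) = x^5 + 15*x^4 + 90*x^3 + 270*x^2 + 405*x + 243
which factors as (x + 3)^5. The eigenvalues (with algebraic multiplicities) are λ = -3 with multiplicity 5.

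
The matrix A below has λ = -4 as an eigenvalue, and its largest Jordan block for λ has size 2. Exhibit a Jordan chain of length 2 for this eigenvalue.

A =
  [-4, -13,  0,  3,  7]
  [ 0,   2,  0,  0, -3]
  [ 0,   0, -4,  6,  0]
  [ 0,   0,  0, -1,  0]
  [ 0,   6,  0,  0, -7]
A Jordan chain for λ = -4 of length 2:
v_1 = (1, 0, 0, 0, 0)ᵀ
v_2 = (0, 1, 0, 0, 2)ᵀ

Let N = A − (-4)·I. We want v_2 with N^2 v_2 = 0 but N^1 v_2 ≠ 0; then v_{j-1} := N · v_j for j = 2, …, 2.

Pick v_2 = (0, 1, 0, 0, 2)ᵀ.
Then v_1 = N · v_2 = (1, 0, 0, 0, 0)ᵀ.

Sanity check: (A − (-4)·I) v_1 = (0, 0, 0, 0, 0)ᵀ = 0. ✓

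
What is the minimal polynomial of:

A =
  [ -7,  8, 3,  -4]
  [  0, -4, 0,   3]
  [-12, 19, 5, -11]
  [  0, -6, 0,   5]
x^3 - 3*x - 2

The characteristic polynomial is χ_A(x) = (x - 2)*(x + 1)^3, so the eigenvalues are known. The minimal polynomial is
  m_A(x) = Π_λ (x − λ)^{k_λ}
where k_λ is the size of the *largest* Jordan block for λ (equivalently, the smallest k with (A − λI)^k v = 0 for every generalised eigenvector v of λ).

  λ = -1: largest Jordan block has size 2, contributing (x + 1)^2
  λ = 2: largest Jordan block has size 1, contributing (x − 2)

So m_A(x) = (x - 2)*(x + 1)^2 = x^3 - 3*x - 2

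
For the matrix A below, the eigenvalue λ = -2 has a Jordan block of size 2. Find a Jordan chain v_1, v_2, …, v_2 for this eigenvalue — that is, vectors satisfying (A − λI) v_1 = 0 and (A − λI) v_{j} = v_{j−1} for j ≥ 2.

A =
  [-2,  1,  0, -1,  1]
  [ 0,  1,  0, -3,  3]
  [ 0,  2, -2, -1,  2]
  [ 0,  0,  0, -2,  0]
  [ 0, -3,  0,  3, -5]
A Jordan chain for λ = -2 of length 2:
v_1 = (1, 3, 2, 0, -3)ᵀ
v_2 = (0, 1, 0, 0, 0)ᵀ

Let N = A − (-2)·I. We want v_2 with N^2 v_2 = 0 but N^1 v_2 ≠ 0; then v_{j-1} := N · v_j for j = 2, …, 2.

Pick v_2 = (0, 1, 0, 0, 0)ᵀ.
Then v_1 = N · v_2 = (1, 3, 2, 0, -3)ᵀ.

Sanity check: (A − (-2)·I) v_1 = (0, 0, 0, 0, 0)ᵀ = 0. ✓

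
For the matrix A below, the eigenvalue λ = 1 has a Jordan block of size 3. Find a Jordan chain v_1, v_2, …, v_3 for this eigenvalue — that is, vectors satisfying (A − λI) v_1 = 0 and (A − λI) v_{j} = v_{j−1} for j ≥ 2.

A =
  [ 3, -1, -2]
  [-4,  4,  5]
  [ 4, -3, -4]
A Jordan chain for λ = 1 of length 3:
v_1 = (1, -2, 2)ᵀ
v_2 = (-1, 3, -3)ᵀ
v_3 = (0, 1, 0)ᵀ

Let N = A − (1)·I. We want v_3 with N^3 v_3 = 0 but N^2 v_3 ≠ 0; then v_{j-1} := N · v_j for j = 3, …, 2.

Pick v_3 = (0, 1, 0)ᵀ.
Then v_2 = N · v_3 = (-1, 3, -3)ᵀ.
Then v_1 = N · v_2 = (1, -2, 2)ᵀ.

Sanity check: (A − (1)·I) v_1 = (0, 0, 0)ᵀ = 0. ✓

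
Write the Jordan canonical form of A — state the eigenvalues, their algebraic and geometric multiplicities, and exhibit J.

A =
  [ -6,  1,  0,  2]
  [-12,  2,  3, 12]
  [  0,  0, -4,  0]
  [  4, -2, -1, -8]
J_3(-4) ⊕ J_1(-4)

The characteristic polynomial is
  det(x·I − A) = x^4 + 16*x^3 + 96*x^2 + 256*x + 256 = (x + 4)^4

Eigenvalues and multiplicities (the geometric multiplicity of λ is n − rank(A − λI), which equals the number of Jordan blocks for λ):
  λ = -4: algebraic multiplicity = 4, geometric multiplicity = 2

Determining the block sizes for each eigenvalue:
  λ = -4: with am = 4 and gm = 2, the partition is not yet determined (e.g. several partitions of 4 into 2 parts exist). Let N = A − (-4)·I. Computing rank(N^1) = 2, rank(N^2) = 1, rank(N^3) = 0; the number of blocks of size ≥ j is rank(N^{j−1}) − rank(N^j), giving [2, 1, 1]. So we have 1 block(s) of size 3, 1 block(s) of size 1 → block sizes [3, 1]

Assembling the blocks gives a Jordan form
J =
  [-4,  1,  0,  0]
  [ 0, -4,  1,  0]
  [ 0,  0, -4,  0]
  [ 0,  0,  0, -4]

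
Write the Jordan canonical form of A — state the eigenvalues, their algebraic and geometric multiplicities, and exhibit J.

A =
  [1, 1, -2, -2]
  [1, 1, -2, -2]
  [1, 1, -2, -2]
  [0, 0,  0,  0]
J_2(0) ⊕ J_1(0) ⊕ J_1(0)

The characteristic polynomial is
  det(x·I − A) = x^4

Eigenvalues and multiplicities (the geometric multiplicity of λ is n − rank(A − λI), which equals the number of Jordan blocks for λ):
  λ = 0: algebraic multiplicity = 4, geometric multiplicity = 3

Determining the block sizes for each eigenvalue:
  λ = 0: 3 blocks summing to 4 forces exactly one block of size 2 and the rest size 1 → block sizes [2, 1, 1]

Assembling the blocks gives a Jordan form
J =
  [0, 1, 0, 0]
  [0, 0, 0, 0]
  [0, 0, 0, 0]
  [0, 0, 0, 0]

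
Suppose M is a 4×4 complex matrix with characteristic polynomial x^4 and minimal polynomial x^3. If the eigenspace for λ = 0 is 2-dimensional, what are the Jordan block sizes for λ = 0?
Block sizes for λ = 0: [3, 1]

Step 1 — from the characteristic polynomial, algebraic multiplicity of λ = 0 is 4. From dim ker(M − (0)·I) = 2, there are exactly 2 Jordan blocks for λ = 0.
Step 2 — from the minimal polynomial, the factor (x − 0)^3 tells us the largest block for λ = 0 has size 3.
Step 3 — with total size 4, 2 blocks, and largest block 3, the block sizes (in nonincreasing order) are [3, 1].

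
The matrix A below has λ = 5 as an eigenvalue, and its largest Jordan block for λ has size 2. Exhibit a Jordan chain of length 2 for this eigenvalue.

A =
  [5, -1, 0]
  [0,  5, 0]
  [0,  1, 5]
A Jordan chain for λ = 5 of length 2:
v_1 = (-1, 0, 1)ᵀ
v_2 = (0, 1, 0)ᵀ

Let N = A − (5)·I. We want v_2 with N^2 v_2 = 0 but N^1 v_2 ≠ 0; then v_{j-1} := N · v_j for j = 2, …, 2.

Pick v_2 = (0, 1, 0)ᵀ.
Then v_1 = N · v_2 = (-1, 0, 1)ᵀ.

Sanity check: (A − (5)·I) v_1 = (0, 0, 0)ᵀ = 0. ✓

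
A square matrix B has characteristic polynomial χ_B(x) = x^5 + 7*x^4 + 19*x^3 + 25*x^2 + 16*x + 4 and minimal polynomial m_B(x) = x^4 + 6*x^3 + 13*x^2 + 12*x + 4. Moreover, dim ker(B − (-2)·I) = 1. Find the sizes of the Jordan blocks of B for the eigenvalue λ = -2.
Block sizes for λ = -2: [2]

Step 1 — from the characteristic polynomial, algebraic multiplicity of λ = -2 is 2. From dim ker(B − (-2)·I) = 1, there are exactly 1 Jordan blocks for λ = -2.
Step 2 — from the minimal polynomial, the factor (x + 2)^2 tells us the largest block for λ = -2 has size 2.
Step 3 — with total size 2, 1 blocks, and largest block 2, the block sizes (in nonincreasing order) are [2].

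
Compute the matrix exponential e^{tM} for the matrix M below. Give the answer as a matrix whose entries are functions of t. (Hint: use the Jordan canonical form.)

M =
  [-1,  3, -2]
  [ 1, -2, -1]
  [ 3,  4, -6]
e^{tM} =
  [t^2*exp(-3*t)/2 + 2*t*exp(-3*t) + exp(-3*t), t^2*exp(-3*t)/2 + 3*t*exp(-3*t), -t^2*exp(-3*t)/2 - 2*t*exp(-3*t)]
  [t*exp(-3*t), t*exp(-3*t) + exp(-3*t), -t*exp(-3*t)]
  [t^2*exp(-3*t)/2 + 3*t*exp(-3*t), t^2*exp(-3*t)/2 + 4*t*exp(-3*t), -t^2*exp(-3*t)/2 - 3*t*exp(-3*t) + exp(-3*t)]

Strategy: write M = P · J · P⁻¹ where J is a Jordan canonical form, so e^{tM} = P · e^{tJ} · P⁻¹, and e^{tJ} can be computed block-by-block.

M has Jordan form
J =
  [-3,  1,  0]
  [ 0, -3,  1]
  [ 0,  0, -3]
(up to reordering of blocks).

Per-block formulas:
  For a 3×3 Jordan block J_3(-3): exp(t · J_3(-3)) = e^(-3t)·(I + t·N + (t^2/2)·N^2), where N is the 3×3 nilpotent shift.

After assembling e^{tJ} and conjugating by P, we get:

e^{tM} =
  [t^2*exp(-3*t)/2 + 2*t*exp(-3*t) + exp(-3*t), t^2*exp(-3*t)/2 + 3*t*exp(-3*t), -t^2*exp(-3*t)/2 - 2*t*exp(-3*t)]
  [t*exp(-3*t), t*exp(-3*t) + exp(-3*t), -t*exp(-3*t)]
  [t^2*exp(-3*t)/2 + 3*t*exp(-3*t), t^2*exp(-3*t)/2 + 4*t*exp(-3*t), -t^2*exp(-3*t)/2 - 3*t*exp(-3*t) + exp(-3*t)]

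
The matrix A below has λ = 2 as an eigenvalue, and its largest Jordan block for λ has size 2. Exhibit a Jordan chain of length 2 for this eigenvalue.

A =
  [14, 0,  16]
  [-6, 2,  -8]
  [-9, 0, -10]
A Jordan chain for λ = 2 of length 2:
v_1 = (12, -6, -9)ᵀ
v_2 = (1, 0, 0)ᵀ

Let N = A − (2)·I. We want v_2 with N^2 v_2 = 0 but N^1 v_2 ≠ 0; then v_{j-1} := N · v_j for j = 2, …, 2.

Pick v_2 = (1, 0, 0)ᵀ.
Then v_1 = N · v_2 = (12, -6, -9)ᵀ.

Sanity check: (A − (2)·I) v_1 = (0, 0, 0)ᵀ = 0. ✓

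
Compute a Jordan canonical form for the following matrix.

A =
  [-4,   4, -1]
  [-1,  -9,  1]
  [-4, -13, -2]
J_3(-5)

The characteristic polynomial is
  det(x·I − A) = x^3 + 15*x^2 + 75*x + 125 = (x + 5)^3

Eigenvalues and multiplicities (the geometric multiplicity of λ is n − rank(A − λI), which equals the number of Jordan blocks for λ):
  λ = -5: algebraic multiplicity = 3, geometric multiplicity = 1

Determining the block sizes for each eigenvalue:
  λ = -5: one block (gm = 1), so the single block has size am = 3 → block sizes [3]

Assembling the blocks gives a Jordan form
J =
  [-5,  1,  0]
  [ 0, -5,  1]
  [ 0,  0, -5]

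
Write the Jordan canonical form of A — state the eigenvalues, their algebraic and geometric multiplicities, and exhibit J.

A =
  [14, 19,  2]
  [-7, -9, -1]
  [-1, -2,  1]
J_3(2)

The characteristic polynomial is
  det(x·I − A) = x^3 - 6*x^2 + 12*x - 8 = (x - 2)^3

Eigenvalues and multiplicities (the geometric multiplicity of λ is n − rank(A − λI), which equals the number of Jordan blocks for λ):
  λ = 2: algebraic multiplicity = 3, geometric multiplicity = 1

Determining the block sizes for each eigenvalue:
  λ = 2: one block (gm = 1), so the single block has size am = 3 → block sizes [3]

Assembling the blocks gives a Jordan form
J =
  [2, 1, 0]
  [0, 2, 1]
  [0, 0, 2]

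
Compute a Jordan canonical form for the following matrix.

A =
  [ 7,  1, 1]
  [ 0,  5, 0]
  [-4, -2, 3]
J_2(5) ⊕ J_1(5)

The characteristic polynomial is
  det(x·I − A) = x^3 - 15*x^2 + 75*x - 125 = (x - 5)^3

Eigenvalues and multiplicities (the geometric multiplicity of λ is n − rank(A − λI), which equals the number of Jordan blocks for λ):
  λ = 5: algebraic multiplicity = 3, geometric multiplicity = 2

Determining the block sizes for each eigenvalue:
  λ = 5: 2 blocks summing to 3 forces exactly one block of size 2 and the rest size 1 → block sizes [2, 1]

Assembling the blocks gives a Jordan form
J =
  [5, 1, 0]
  [0, 5, 0]
  [0, 0, 5]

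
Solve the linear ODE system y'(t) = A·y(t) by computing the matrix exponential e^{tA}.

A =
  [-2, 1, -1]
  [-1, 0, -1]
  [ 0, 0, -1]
e^{tA} =
  [-t*exp(-t) + exp(-t), t*exp(-t), -t*exp(-t)]
  [-t*exp(-t), t*exp(-t) + exp(-t), -t*exp(-t)]
  [0, 0, exp(-t)]

Strategy: write A = P · J · P⁻¹ where J is a Jordan canonical form, so e^{tA} = P · e^{tJ} · P⁻¹, and e^{tJ} can be computed block-by-block.

A has Jordan form
J =
  [-1,  1,  0]
  [ 0, -1,  0]
  [ 0,  0, -1]
(up to reordering of blocks).

Per-block formulas:
  For a 1×1 block at λ = -1: exp(t · [-1]) = [e^(-1t)].
  For a 2×2 Jordan block J_2(-1): exp(t · J_2(-1)) = e^(-1t)·(I + t·N), where N is the 2×2 nilpotent shift.

After assembling e^{tJ} and conjugating by P, we get:

e^{tA} =
  [-t*exp(-t) + exp(-t), t*exp(-t), -t*exp(-t)]
  [-t*exp(-t), t*exp(-t) + exp(-t), -t*exp(-t)]
  [0, 0, exp(-t)]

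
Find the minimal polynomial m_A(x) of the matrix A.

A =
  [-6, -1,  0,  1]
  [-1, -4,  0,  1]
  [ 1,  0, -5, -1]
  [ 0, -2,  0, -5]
x^3 + 15*x^2 + 75*x + 125

The characteristic polynomial is χ_A(x) = (x + 5)^4, so the eigenvalues are known. The minimal polynomial is
  m_A(x) = Π_λ (x − λ)^{k_λ}
where k_λ is the size of the *largest* Jordan block for λ (equivalently, the smallest k with (A − λI)^k v = 0 for every generalised eigenvector v of λ).

  λ = -5: largest Jordan block has size 3, contributing (x + 5)^3

So m_A(x) = (x + 5)^3 = x^3 + 15*x^2 + 75*x + 125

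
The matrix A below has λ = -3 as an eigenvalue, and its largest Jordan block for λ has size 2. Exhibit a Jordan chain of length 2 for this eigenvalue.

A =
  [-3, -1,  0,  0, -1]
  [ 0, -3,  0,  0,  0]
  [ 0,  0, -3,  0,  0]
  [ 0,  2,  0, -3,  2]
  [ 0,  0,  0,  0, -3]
A Jordan chain for λ = -3 of length 2:
v_1 = (-1, 0, 0, 2, 0)ᵀ
v_2 = (0, 1, 0, 0, 0)ᵀ

Let N = A − (-3)·I. We want v_2 with N^2 v_2 = 0 but N^1 v_2 ≠ 0; then v_{j-1} := N · v_j for j = 2, …, 2.

Pick v_2 = (0, 1, 0, 0, 0)ᵀ.
Then v_1 = N · v_2 = (-1, 0, 0, 2, 0)ᵀ.

Sanity check: (A − (-3)·I) v_1 = (0, 0, 0, 0, 0)ᵀ = 0. ✓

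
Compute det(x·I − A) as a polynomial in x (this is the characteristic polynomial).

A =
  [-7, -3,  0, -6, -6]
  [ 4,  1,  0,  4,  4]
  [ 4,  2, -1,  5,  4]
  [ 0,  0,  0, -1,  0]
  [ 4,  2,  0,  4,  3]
x^5 + 5*x^4 + 10*x^3 + 10*x^2 + 5*x + 1

Expanding det(x·I − A) (e.g. by cofactor expansion or by noting that A is similar to its Jordan form J, which has the same characteristic polynomial as A) gives
  χ_A(x) = x^5 + 5*x^4 + 10*x^3 + 10*x^2 + 5*x + 1
which factors as (x + 1)^5. The eigenvalues (with algebraic multiplicities) are λ = -1 with multiplicity 5.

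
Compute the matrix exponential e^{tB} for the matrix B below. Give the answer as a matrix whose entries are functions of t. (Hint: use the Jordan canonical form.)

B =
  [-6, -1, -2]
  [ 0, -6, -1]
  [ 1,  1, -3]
e^{tB} =
  [-t^2*exp(-5*t)/2 - t*exp(-5*t) + exp(-5*t), -t*exp(-5*t), -t^2*exp(-5*t)/2 - 2*t*exp(-5*t)]
  [-t^2*exp(-5*t)/2, -t*exp(-5*t) + exp(-5*t), -t^2*exp(-5*t)/2 - t*exp(-5*t)]
  [t^2*exp(-5*t)/2 + t*exp(-5*t), t*exp(-5*t), t^2*exp(-5*t)/2 + 2*t*exp(-5*t) + exp(-5*t)]

Strategy: write B = P · J · P⁻¹ where J is a Jordan canonical form, so e^{tB} = P · e^{tJ} · P⁻¹, and e^{tJ} can be computed block-by-block.

B has Jordan form
J =
  [-5,  1,  0]
  [ 0, -5,  1]
  [ 0,  0, -5]
(up to reordering of blocks).

Per-block formulas:
  For a 3×3 Jordan block J_3(-5): exp(t · J_3(-5)) = e^(-5t)·(I + t·N + (t^2/2)·N^2), where N is the 3×3 nilpotent shift.

After assembling e^{tJ} and conjugating by P, we get:

e^{tB} =
  [-t^2*exp(-5*t)/2 - t*exp(-5*t) + exp(-5*t), -t*exp(-5*t), -t^2*exp(-5*t)/2 - 2*t*exp(-5*t)]
  [-t^2*exp(-5*t)/2, -t*exp(-5*t) + exp(-5*t), -t^2*exp(-5*t)/2 - t*exp(-5*t)]
  [t^2*exp(-5*t)/2 + t*exp(-5*t), t*exp(-5*t), t^2*exp(-5*t)/2 + 2*t*exp(-5*t) + exp(-5*t)]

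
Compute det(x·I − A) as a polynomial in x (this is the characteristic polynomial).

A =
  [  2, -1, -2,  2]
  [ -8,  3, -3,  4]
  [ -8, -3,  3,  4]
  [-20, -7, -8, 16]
x^4 - 24*x^3 + 216*x^2 - 864*x + 1296

Expanding det(x·I − A) (e.g. by cofactor expansion or by noting that A is similar to its Jordan form J, which has the same characteristic polynomial as A) gives
  χ_A(x) = x^4 - 24*x^3 + 216*x^2 - 864*x + 1296
which factors as (x - 6)^4. The eigenvalues (with algebraic multiplicities) are λ = 6 with multiplicity 4.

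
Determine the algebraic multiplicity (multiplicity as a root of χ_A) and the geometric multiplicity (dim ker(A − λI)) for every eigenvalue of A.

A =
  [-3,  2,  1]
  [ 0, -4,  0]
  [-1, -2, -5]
λ = -4: alg = 3, geom = 2

Step 1 — factor the characteristic polynomial to read off the algebraic multiplicities:
  χ_A(x) = (x + 4)^3

Step 2 — compute geometric multiplicities via the rank-nullity identity g(λ) = n − rank(A − λI):
  rank(A − (-4)·I) = 1, so dim ker(A − (-4)·I) = n − 1 = 2

Summary:
  λ = -4: algebraic multiplicity = 3, geometric multiplicity = 2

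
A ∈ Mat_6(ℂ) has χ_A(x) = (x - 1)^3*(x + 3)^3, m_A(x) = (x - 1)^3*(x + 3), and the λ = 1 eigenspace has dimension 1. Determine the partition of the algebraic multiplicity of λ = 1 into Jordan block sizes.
Block sizes for λ = 1: [3]

Step 1 — from the characteristic polynomial, algebraic multiplicity of λ = 1 is 3. From dim ker(A − (1)·I) = 1, there are exactly 1 Jordan blocks for λ = 1.
Step 2 — from the minimal polynomial, the factor (x − 1)^3 tells us the largest block for λ = 1 has size 3.
Step 3 — with total size 3, 1 blocks, and largest block 3, the block sizes (in nonincreasing order) are [3].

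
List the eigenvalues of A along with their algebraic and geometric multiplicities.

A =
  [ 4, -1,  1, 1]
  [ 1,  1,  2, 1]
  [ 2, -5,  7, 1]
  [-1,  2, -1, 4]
λ = 4: alg = 4, geom = 2

Step 1 — factor the characteristic polynomial to read off the algebraic multiplicities:
  χ_A(x) = (x - 4)^4

Step 2 — compute geometric multiplicities via the rank-nullity identity g(λ) = n − rank(A − λI):
  rank(A − (4)·I) = 2, so dim ker(A − (4)·I) = n − 2 = 2

Summary:
  λ = 4: algebraic multiplicity = 4, geometric multiplicity = 2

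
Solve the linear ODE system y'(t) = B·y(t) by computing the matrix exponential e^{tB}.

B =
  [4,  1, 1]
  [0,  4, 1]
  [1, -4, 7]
e^{tB} =
  [t^2*exp(5*t) - t*exp(5*t) + exp(5*t), -3*t^2*exp(5*t) + t*exp(5*t), t^2*exp(5*t) + t*exp(5*t)]
  [t^2*exp(5*t)/2, -3*t^2*exp(5*t)/2 - t*exp(5*t) + exp(5*t), t^2*exp(5*t)/2 + t*exp(5*t)]
  [t^2*exp(5*t)/2 + t*exp(5*t), -3*t^2*exp(5*t)/2 - 4*t*exp(5*t), t^2*exp(5*t)/2 + 2*t*exp(5*t) + exp(5*t)]

Strategy: write B = P · J · P⁻¹ where J is a Jordan canonical form, so e^{tB} = P · e^{tJ} · P⁻¹, and e^{tJ} can be computed block-by-block.

B has Jordan form
J =
  [5, 1, 0]
  [0, 5, 1]
  [0, 0, 5]
(up to reordering of blocks).

Per-block formulas:
  For a 3×3 Jordan block J_3(5): exp(t · J_3(5)) = e^(5t)·(I + t·N + (t^2/2)·N^2), where N is the 3×3 nilpotent shift.

After assembling e^{tJ} and conjugating by P, we get:

e^{tB} =
  [t^2*exp(5*t) - t*exp(5*t) + exp(5*t), -3*t^2*exp(5*t) + t*exp(5*t), t^2*exp(5*t) + t*exp(5*t)]
  [t^2*exp(5*t)/2, -3*t^2*exp(5*t)/2 - t*exp(5*t) + exp(5*t), t^2*exp(5*t)/2 + t*exp(5*t)]
  [t^2*exp(5*t)/2 + t*exp(5*t), -3*t^2*exp(5*t)/2 - 4*t*exp(5*t), t^2*exp(5*t)/2 + 2*t*exp(5*t) + exp(5*t)]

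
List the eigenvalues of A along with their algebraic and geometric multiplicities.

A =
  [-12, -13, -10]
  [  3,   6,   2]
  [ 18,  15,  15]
λ = 3: alg = 3, geom = 1

Step 1 — factor the characteristic polynomial to read off the algebraic multiplicities:
  χ_A(x) = (x - 3)^3

Step 2 — compute geometric multiplicities via the rank-nullity identity g(λ) = n − rank(A − λI):
  rank(A − (3)·I) = 2, so dim ker(A − (3)·I) = n − 2 = 1

Summary:
  λ = 3: algebraic multiplicity = 3, geometric multiplicity = 1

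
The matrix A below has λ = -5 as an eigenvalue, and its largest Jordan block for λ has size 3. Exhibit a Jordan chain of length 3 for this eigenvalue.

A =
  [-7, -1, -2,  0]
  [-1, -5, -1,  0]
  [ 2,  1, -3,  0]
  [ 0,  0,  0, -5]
A Jordan chain for λ = -5 of length 3:
v_1 = (1, 0, -1, 0)ᵀ
v_2 = (-2, -1, 2, 0)ᵀ
v_3 = (1, 0, 0, 0)ᵀ

Let N = A − (-5)·I. We want v_3 with N^3 v_3 = 0 but N^2 v_3 ≠ 0; then v_{j-1} := N · v_j for j = 3, …, 2.

Pick v_3 = (1, 0, 0, 0)ᵀ.
Then v_2 = N · v_3 = (-2, -1, 2, 0)ᵀ.
Then v_1 = N · v_2 = (1, 0, -1, 0)ᵀ.

Sanity check: (A − (-5)·I) v_1 = (0, 0, 0, 0)ᵀ = 0. ✓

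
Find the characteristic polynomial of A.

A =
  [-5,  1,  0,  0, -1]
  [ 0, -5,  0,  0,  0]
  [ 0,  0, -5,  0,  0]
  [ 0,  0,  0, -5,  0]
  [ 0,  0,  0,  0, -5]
x^5 + 25*x^4 + 250*x^3 + 1250*x^2 + 3125*x + 3125

Expanding det(x·I − A) (e.g. by cofactor expansion or by noting that A is similar to its Jordan form J, which has the same characteristic polynomial as A) gives
  χ_A(x) = x^5 + 25*x^4 + 250*x^3 + 1250*x^2 + 3125*x + 3125
which factors as (x + 5)^5. The eigenvalues (with algebraic multiplicities) are λ = -5 with multiplicity 5.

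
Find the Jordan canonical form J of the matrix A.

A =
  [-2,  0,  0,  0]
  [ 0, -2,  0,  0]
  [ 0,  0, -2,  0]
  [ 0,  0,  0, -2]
J_1(-2) ⊕ J_1(-2) ⊕ J_1(-2) ⊕ J_1(-2)

The characteristic polynomial is
  det(x·I − A) = x^4 + 8*x^3 + 24*x^2 + 32*x + 16 = (x + 2)^4

Eigenvalues and multiplicities (the geometric multiplicity of λ is n − rank(A − λI), which equals the number of Jordan blocks for λ):
  λ = -2: algebraic multiplicity = 4, geometric multiplicity = 4

Determining the block sizes for each eigenvalue:
  λ = -2: gm = am = 4, so every block has size 1 → block sizes [1, 1, 1, 1]

Assembling the blocks gives a Jordan form
J =
  [-2,  0,  0,  0]
  [ 0, -2,  0,  0]
  [ 0,  0, -2,  0]
  [ 0,  0,  0, -2]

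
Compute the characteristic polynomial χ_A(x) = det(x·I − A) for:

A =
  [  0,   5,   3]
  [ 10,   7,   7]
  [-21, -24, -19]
x^3 + 12*x^2 + 48*x + 64

Expanding det(x·I − A) (e.g. by cofactor expansion or by noting that A is similar to its Jordan form J, which has the same characteristic polynomial as A) gives
  χ_A(x) = x^3 + 12*x^2 + 48*x + 64
which factors as (x + 4)^3. The eigenvalues (with algebraic multiplicities) are λ = -4 with multiplicity 3.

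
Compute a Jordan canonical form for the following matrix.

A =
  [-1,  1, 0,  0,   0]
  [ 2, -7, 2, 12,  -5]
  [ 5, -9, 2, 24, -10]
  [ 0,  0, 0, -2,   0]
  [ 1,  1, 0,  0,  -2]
J_3(-2) ⊕ J_1(-2) ⊕ J_1(-2)

The characteristic polynomial is
  det(x·I − A) = x^5 + 10*x^4 + 40*x^3 + 80*x^2 + 80*x + 32 = (x + 2)^5

Eigenvalues and multiplicities (the geometric multiplicity of λ is n − rank(A − λI), which equals the number of Jordan blocks for λ):
  λ = -2: algebraic multiplicity = 5, geometric multiplicity = 3

Determining the block sizes for each eigenvalue:
  λ = -2: with am = 5 and gm = 3, the partition is not yet determined (e.g. several partitions of 5 into 3 parts exist). Let N = A − (-2)·I. Computing rank(N^1) = 2, rank(N^2) = 1, rank(N^3) = 0; the number of blocks of size ≥ j is rank(N^{j−1}) − rank(N^j), giving [3, 1, 1]. So we have 1 block(s) of size 3, 2 block(s) of size 1 → block sizes [3, 1, 1]

Assembling the blocks gives a Jordan form
J =
  [-2,  1,  0,  0,  0]
  [ 0, -2,  1,  0,  0]
  [ 0,  0, -2,  0,  0]
  [ 0,  0,  0, -2,  0]
  [ 0,  0,  0,  0, -2]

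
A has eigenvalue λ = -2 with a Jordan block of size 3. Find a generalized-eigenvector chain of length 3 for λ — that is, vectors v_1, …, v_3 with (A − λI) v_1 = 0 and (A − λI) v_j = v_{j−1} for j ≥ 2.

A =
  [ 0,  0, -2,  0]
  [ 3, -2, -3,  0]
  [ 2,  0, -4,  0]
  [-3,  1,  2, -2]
A Jordan chain for λ = -2 of length 3:
v_1 = (0, 0, 0, 1)ᵀ
v_2 = (2, 3, 2, -3)ᵀ
v_3 = (1, 0, 0, 0)ᵀ

Let N = A − (-2)·I. We want v_3 with N^3 v_3 = 0 but N^2 v_3 ≠ 0; then v_{j-1} := N · v_j for j = 3, …, 2.

Pick v_3 = (1, 0, 0, 0)ᵀ.
Then v_2 = N · v_3 = (2, 3, 2, -3)ᵀ.
Then v_1 = N · v_2 = (0, 0, 0, 1)ᵀ.

Sanity check: (A − (-2)·I) v_1 = (0, 0, 0, 0)ᵀ = 0. ✓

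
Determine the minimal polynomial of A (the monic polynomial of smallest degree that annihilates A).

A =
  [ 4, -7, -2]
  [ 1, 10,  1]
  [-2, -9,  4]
x^3 - 18*x^2 + 108*x - 216

The characteristic polynomial is χ_A(x) = (x - 6)^3, so the eigenvalues are known. The minimal polynomial is
  m_A(x) = Π_λ (x − λ)^{k_λ}
where k_λ is the size of the *largest* Jordan block for λ (equivalently, the smallest k with (A − λI)^k v = 0 for every generalised eigenvector v of λ).

  λ = 6: largest Jordan block has size 3, contributing (x − 6)^3

So m_A(x) = (x - 6)^3 = x^3 - 18*x^2 + 108*x - 216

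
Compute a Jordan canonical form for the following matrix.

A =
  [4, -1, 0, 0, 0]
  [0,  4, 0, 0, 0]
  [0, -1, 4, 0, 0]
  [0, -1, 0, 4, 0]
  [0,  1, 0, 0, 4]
J_2(4) ⊕ J_1(4) ⊕ J_1(4) ⊕ J_1(4)

The characteristic polynomial is
  det(x·I − A) = x^5 - 20*x^4 + 160*x^3 - 640*x^2 + 1280*x - 1024 = (x - 4)^5

Eigenvalues and multiplicities (the geometric multiplicity of λ is n − rank(A − λI), which equals the number of Jordan blocks for λ):
  λ = 4: algebraic multiplicity = 5, geometric multiplicity = 4

Determining the block sizes for each eigenvalue:
  λ = 4: 4 blocks summing to 5 forces exactly one block of size 2 and the rest size 1 → block sizes [2, 1, 1, 1]

Assembling the blocks gives a Jordan form
J =
  [4, 1, 0, 0, 0]
  [0, 4, 0, 0, 0]
  [0, 0, 4, 0, 0]
  [0, 0, 0, 4, 0]
  [0, 0, 0, 0, 4]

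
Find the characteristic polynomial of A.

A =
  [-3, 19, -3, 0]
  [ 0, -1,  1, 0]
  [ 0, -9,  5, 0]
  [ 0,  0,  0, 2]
x^4 - 3*x^3 - 6*x^2 + 28*x - 24

Expanding det(x·I − A) (e.g. by cofactor expansion or by noting that A is similar to its Jordan form J, which has the same characteristic polynomial as A) gives
  χ_A(x) = x^4 - 3*x^3 - 6*x^2 + 28*x - 24
which factors as (x - 2)^3*(x + 3). The eigenvalues (with algebraic multiplicities) are λ = -3 with multiplicity 1, λ = 2 with multiplicity 3.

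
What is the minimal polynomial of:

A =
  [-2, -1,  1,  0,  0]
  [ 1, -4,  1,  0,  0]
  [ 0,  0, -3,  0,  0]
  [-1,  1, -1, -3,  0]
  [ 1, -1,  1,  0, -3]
x^2 + 6*x + 9

The characteristic polynomial is χ_A(x) = (x + 3)^5, so the eigenvalues are known. The minimal polynomial is
  m_A(x) = Π_λ (x − λ)^{k_λ}
where k_λ is the size of the *largest* Jordan block for λ (equivalently, the smallest k with (A − λI)^k v = 0 for every generalised eigenvector v of λ).

  λ = -3: largest Jordan block has size 2, contributing (x + 3)^2

So m_A(x) = (x + 3)^2 = x^2 + 6*x + 9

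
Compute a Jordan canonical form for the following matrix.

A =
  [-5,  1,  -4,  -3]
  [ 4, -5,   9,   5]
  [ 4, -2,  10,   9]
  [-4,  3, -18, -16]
J_3(-5) ⊕ J_1(-1)

The characteristic polynomial is
  det(x·I − A) = x^4 + 16*x^3 + 90*x^2 + 200*x + 125 = (x + 1)*(x + 5)^3

Eigenvalues and multiplicities (the geometric multiplicity of λ is n − rank(A − λI), which equals the number of Jordan blocks for λ):
  λ = -5: algebraic multiplicity = 3, geometric multiplicity = 1
  λ = -1: algebraic multiplicity = 1, geometric multiplicity = 1

Determining the block sizes for each eigenvalue:
  λ = -5: one block (gm = 1), so the single block has size am = 3 → block sizes [3]
  λ = -1: one block (gm = 1), so the single block has size am = 1 → block sizes [1]

Assembling the blocks gives a Jordan form
J =
  [-5,  1,  0,  0]
  [ 0, -5,  1,  0]
  [ 0,  0, -5,  0]
  [ 0,  0,  0, -1]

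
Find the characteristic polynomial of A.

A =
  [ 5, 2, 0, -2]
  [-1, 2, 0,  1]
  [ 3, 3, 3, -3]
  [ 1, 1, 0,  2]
x^4 - 12*x^3 + 54*x^2 - 108*x + 81

Expanding det(x·I − A) (e.g. by cofactor expansion or by noting that A is similar to its Jordan form J, which has the same characteristic polynomial as A) gives
  χ_A(x) = x^4 - 12*x^3 + 54*x^2 - 108*x + 81
which factors as (x - 3)^4. The eigenvalues (with algebraic multiplicities) are λ = 3 with multiplicity 4.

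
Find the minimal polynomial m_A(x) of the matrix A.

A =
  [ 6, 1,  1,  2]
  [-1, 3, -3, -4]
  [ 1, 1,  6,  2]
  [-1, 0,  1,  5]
x^3 - 15*x^2 + 75*x - 125

The characteristic polynomial is χ_A(x) = (x - 5)^4, so the eigenvalues are known. The minimal polynomial is
  m_A(x) = Π_λ (x − λ)^{k_λ}
where k_λ is the size of the *largest* Jordan block for λ (equivalently, the smallest k with (A − λI)^k v = 0 for every generalised eigenvector v of λ).

  λ = 5: largest Jordan block has size 3, contributing (x − 5)^3

So m_A(x) = (x - 5)^3 = x^3 - 15*x^2 + 75*x - 125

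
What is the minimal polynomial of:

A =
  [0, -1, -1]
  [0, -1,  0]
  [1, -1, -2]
x^2 + 2*x + 1

The characteristic polynomial is χ_A(x) = (x + 1)^3, so the eigenvalues are known. The minimal polynomial is
  m_A(x) = Π_λ (x − λ)^{k_λ}
where k_λ is the size of the *largest* Jordan block for λ (equivalently, the smallest k with (A − λI)^k v = 0 for every generalised eigenvector v of λ).

  λ = -1: largest Jordan block has size 2, contributing (x + 1)^2

So m_A(x) = (x + 1)^2 = x^2 + 2*x + 1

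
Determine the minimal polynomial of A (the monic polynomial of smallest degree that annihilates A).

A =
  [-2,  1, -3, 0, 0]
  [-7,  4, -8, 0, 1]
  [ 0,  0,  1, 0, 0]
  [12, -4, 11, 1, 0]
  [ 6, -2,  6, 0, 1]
x^3 - 3*x^2 + 3*x - 1

The characteristic polynomial is χ_A(x) = (x - 1)^5, so the eigenvalues are known. The minimal polynomial is
  m_A(x) = Π_λ (x − λ)^{k_λ}
where k_λ is the size of the *largest* Jordan block for λ (equivalently, the smallest k with (A − λI)^k v = 0 for every generalised eigenvector v of λ).

  λ = 1: largest Jordan block has size 3, contributing (x − 1)^3

So m_A(x) = (x - 1)^3 = x^3 - 3*x^2 + 3*x - 1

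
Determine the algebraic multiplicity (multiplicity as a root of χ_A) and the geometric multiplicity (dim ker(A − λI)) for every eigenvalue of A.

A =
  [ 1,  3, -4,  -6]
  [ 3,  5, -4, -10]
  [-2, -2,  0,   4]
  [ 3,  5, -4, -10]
λ = -2: alg = 2, geom = 1; λ = 0: alg = 2, geom = 2

Step 1 — factor the characteristic polynomial to read off the algebraic multiplicities:
  χ_A(x) = x^2*(x + 2)^2

Step 2 — compute geometric multiplicities via the rank-nullity identity g(λ) = n − rank(A − λI):
  rank(A − (-2)·I) = 3, so dim ker(A − (-2)·I) = n − 3 = 1
  rank(A − (0)·I) = 2, so dim ker(A − (0)·I) = n − 2 = 2

Summary:
  λ = -2: algebraic multiplicity = 2, geometric multiplicity = 1
  λ = 0: algebraic multiplicity = 2, geometric multiplicity = 2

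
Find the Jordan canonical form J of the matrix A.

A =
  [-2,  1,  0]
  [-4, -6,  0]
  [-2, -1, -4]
J_2(-4) ⊕ J_1(-4)

The characteristic polynomial is
  det(x·I − A) = x^3 + 12*x^2 + 48*x + 64 = (x + 4)^3

Eigenvalues and multiplicities (the geometric multiplicity of λ is n − rank(A − λI), which equals the number of Jordan blocks for λ):
  λ = -4: algebraic multiplicity = 3, geometric multiplicity = 2

Determining the block sizes for each eigenvalue:
  λ = -4: 2 blocks summing to 3 forces exactly one block of size 2 and the rest size 1 → block sizes [2, 1]

Assembling the blocks gives a Jordan form
J =
  [-4,  1,  0]
  [ 0, -4,  0]
  [ 0,  0, -4]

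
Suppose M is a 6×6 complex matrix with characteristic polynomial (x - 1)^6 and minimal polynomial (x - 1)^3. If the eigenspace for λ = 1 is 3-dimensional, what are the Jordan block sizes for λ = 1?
Block sizes for λ = 1: [3, 2, 1]

Step 1 — from the characteristic polynomial, algebraic multiplicity of λ = 1 is 6. From dim ker(M − (1)·I) = 3, there are exactly 3 Jordan blocks for λ = 1.
Step 2 — from the minimal polynomial, the factor (x − 1)^3 tells us the largest block for λ = 1 has size 3.
Step 3 — with total size 6, 3 blocks, and largest block 3, the block sizes (in nonincreasing order) are [3, 2, 1].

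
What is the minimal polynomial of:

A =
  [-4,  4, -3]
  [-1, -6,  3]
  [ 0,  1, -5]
x^3 + 15*x^2 + 75*x + 125

The characteristic polynomial is χ_A(x) = (x + 5)^3, so the eigenvalues are known. The minimal polynomial is
  m_A(x) = Π_λ (x − λ)^{k_λ}
where k_λ is the size of the *largest* Jordan block for λ (equivalently, the smallest k with (A − λI)^k v = 0 for every generalised eigenvector v of λ).

  λ = -5: largest Jordan block has size 3, contributing (x + 5)^3

So m_A(x) = (x + 5)^3 = x^3 + 15*x^2 + 75*x + 125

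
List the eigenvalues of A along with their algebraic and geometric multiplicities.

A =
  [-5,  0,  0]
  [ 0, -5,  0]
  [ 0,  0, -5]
λ = -5: alg = 3, geom = 3

Step 1 — factor the characteristic polynomial to read off the algebraic multiplicities:
  χ_A(x) = (x + 5)^3

Step 2 — compute geometric multiplicities via the rank-nullity identity g(λ) = n − rank(A − λI):
  rank(A − (-5)·I) = 0, so dim ker(A − (-5)·I) = n − 0 = 3

Summary:
  λ = -5: algebraic multiplicity = 3, geometric multiplicity = 3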